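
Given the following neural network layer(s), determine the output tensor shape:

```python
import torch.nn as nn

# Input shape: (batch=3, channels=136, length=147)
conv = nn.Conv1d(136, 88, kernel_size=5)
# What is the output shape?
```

Input: (3, 136, 147) -> Output: (3, 88, 143)

Answer: (3, 88, 143)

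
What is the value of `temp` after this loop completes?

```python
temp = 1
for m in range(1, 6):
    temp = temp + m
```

Start at 1, add 1 through 5
`temp` takes the values: 1 → 2 → 4 → 7 → 11 → 16

Answer: 16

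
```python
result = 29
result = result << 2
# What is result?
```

Trace:
`result = 29` → result = 29
`result = result << 2` → result = 116
So result = 116

Answer: 116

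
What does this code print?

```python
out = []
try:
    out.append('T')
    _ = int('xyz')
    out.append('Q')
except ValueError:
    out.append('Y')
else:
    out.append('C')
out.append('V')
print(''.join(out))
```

Execution trace: 'T' (try body) → 'Y' (except ValueError) → 'V' (after the try/except). Output: TYV

Answer: TYV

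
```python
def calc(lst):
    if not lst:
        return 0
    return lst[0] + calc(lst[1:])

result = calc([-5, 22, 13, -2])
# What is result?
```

(-5) + 22 + 13 + (-2) + 0 = 28

Answer: 28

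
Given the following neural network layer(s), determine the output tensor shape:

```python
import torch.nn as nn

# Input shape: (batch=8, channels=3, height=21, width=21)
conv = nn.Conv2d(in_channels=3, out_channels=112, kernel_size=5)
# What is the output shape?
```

Input: (8, 3, 21, 21) -> Output: (8, 112, 17, 17)

Answer: (8, 112, 17, 17)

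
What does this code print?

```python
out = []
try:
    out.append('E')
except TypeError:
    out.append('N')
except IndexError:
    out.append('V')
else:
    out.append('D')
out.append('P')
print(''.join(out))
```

Execution trace: 'E' (try body, no exception) → 'D' (else) → 'P' (after the try/except). Output: EDP

Answer: EDP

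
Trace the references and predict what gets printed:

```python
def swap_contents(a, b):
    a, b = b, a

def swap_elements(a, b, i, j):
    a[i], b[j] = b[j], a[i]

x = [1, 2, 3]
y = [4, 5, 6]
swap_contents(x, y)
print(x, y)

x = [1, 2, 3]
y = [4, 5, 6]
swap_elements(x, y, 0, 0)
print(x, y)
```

Key concept: parameter rebinding vs mutation.
Step by step:
`x = [1, 2, 3]` → x = [1, 2, 3]
`y = [4, 5, 6]` → y = [4, 5, 6]
`swap_contents(x, y)` → no visible change to tracked variables
`print(x, y)` → prints [1, 2, 3] [4, 5, 6]
`x = [1, 2, 3]` → x = [1, 2, 3]
`y = [4, 5, 6]` → y = [4, 5, 6]
`swap_elements(x, y, 0, 0)` → x = [4, 2, 3]; y = [1, 5, 6]
`print(x, y)` → prints [4, 2, 3] [1, 5, 6]

Answer:
[1, 2, 3] [4, 5, 6]
[4, 2, 3] [1, 5, 6]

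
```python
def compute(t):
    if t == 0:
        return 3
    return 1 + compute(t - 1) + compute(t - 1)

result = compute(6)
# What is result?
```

compute(t) = 1 + 2·compute(t-1), compute(0)=3. Closed form: (3+1)·2^6 - 1 = 255.

Answer: 255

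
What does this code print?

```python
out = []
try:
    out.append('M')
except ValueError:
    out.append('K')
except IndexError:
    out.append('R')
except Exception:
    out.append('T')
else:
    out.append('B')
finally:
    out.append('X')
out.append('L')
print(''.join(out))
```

Execution trace: 'M' (try body, no exception) → 'B' (else) → 'X' (finally) → 'L' (after the try/except). Output: MBXL

Answer: MBXL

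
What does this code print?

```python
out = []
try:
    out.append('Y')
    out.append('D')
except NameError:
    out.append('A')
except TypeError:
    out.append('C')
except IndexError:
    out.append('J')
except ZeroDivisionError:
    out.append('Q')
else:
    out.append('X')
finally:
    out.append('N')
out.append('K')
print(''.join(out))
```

Execution trace: 'Y' (try body) → 'D' (try body, no exception) → 'X' (else) → 'N' (finally) → 'K' (after the try/except). Output: YDXNK

Answer: YDXNK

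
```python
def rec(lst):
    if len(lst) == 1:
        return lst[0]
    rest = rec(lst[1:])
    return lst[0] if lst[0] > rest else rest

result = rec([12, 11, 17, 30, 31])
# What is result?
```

Recursive max over [12, 11, 17, 30, 31] = 31

Answer: 31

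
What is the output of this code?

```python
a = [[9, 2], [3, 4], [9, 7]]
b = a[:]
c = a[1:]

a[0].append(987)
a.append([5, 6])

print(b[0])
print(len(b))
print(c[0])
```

Key concept: slice with nested mutation.
Step by step:
`a = [[9, 2], [3, 4], [9, 7]]` → a = [[9, 2], [3, 4], [9, 7]]
`b = a[:]` → b = [[9, 2], [3, 4], [9, 7]]
`c = a[1:]` → c = [[3, 4], [9, 7]]
`a[0].append(987)` → a = [[9, 2, 987], [3, 4], [9, 7]]; b = [[9, 2, 987], [3, 4], [9, 7]]
`a.append([5, 6])` → a = [[9, 2, 987], [3, 4], [9, 7], [5, 6]]
`print(b[0])` → prints [9, 2, 987]
`print(len(b))` → prints 3
`print(c[0])` → prints [3, 4]

Answer:
[9, 2, 987]
3
[3, 4]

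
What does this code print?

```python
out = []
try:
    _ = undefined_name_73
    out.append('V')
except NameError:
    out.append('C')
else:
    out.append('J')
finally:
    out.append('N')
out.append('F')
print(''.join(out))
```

Execution trace: 'C' (except NameError) → 'N' (finally) → 'F' (after the try/except). Output: CNF

Answer: CNF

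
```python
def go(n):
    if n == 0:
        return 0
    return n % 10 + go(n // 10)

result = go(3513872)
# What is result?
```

Sum of digits of 3513872: 2 + 7 + 8 + 3 + 1 + 5 + 3 = 29

Answer: 29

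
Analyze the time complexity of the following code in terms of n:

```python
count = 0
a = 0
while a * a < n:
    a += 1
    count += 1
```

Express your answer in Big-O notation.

Each loop level contributes: √n. Multiplying the contributions gives O(√n).

Answer: O(√n)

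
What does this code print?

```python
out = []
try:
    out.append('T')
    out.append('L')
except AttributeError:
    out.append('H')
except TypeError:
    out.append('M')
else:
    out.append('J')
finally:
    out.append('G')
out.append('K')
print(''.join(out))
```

Execution trace: 'T' (try body) → 'L' (try body, no exception) → 'J' (else) → 'G' (finally) → 'K' (after the try/except). Output: TLJGK

Answer: TLJGK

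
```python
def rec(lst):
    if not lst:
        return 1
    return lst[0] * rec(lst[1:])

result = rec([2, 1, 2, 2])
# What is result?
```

Product over [2, 1, 2, 2] = 2 * 1 * 2 * 2 = 8

Answer: 8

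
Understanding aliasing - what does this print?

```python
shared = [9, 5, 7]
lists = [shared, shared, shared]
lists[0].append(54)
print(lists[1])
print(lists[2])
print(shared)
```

Key concept: list of same reference.
Step by step:
`shared = [9, 5, 7]` → shared = [9, 5, 7]
`lists = [shared, shared, shared]` → lists = [[9, 5, 7], [9, 5, 7], [9, 5, 7]]
`lists[0].append(54)` → shared = [9, 5, 7, 54]; lists = [[9, 5, 7, 54], [9, 5, 7, 54], [9, 5, 7, 54]]
`print(lists[1])` → prints [9, 5, 7, 54]
`print(lists[2])` → prints [9, 5, 7, 54]
`print(shared)` → prints [9, 5, 7, 54]

Answer:
[9, 5, 7, 54]
[9, 5, 7, 54]
[9, 5, 7, 54]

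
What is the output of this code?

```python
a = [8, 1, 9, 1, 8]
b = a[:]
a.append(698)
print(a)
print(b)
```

Key concept: slice [:] creates copy.
Step by step:
`a = [8, 1, 9, 1, 8]` → a = [8, 1, 9, 1, 8]
`b = a[:]` → b = [8, 1, 9, 1, 8]
`a.append(698)` → a = [8, 1, 9, 1, 8, 698]
`print(a)` → prints [8, 1, 9, 1, 8, 698]
`print(b)` → prints [8, 1, 9, 1, 8]

Answer:
[8, 1, 9, 1, 8, 698]
[8, 1, 9, 1, 8]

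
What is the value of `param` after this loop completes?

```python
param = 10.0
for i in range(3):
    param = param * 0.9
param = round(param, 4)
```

Exponential decay: 10.0 * 0.9^3
`param` takes the values: 10.0 → 9.0 → 8.1 → 7.29

Answer: 7.29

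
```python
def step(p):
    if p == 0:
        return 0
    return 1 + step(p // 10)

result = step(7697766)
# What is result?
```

Count of digits of 7697766: 7

Answer: 7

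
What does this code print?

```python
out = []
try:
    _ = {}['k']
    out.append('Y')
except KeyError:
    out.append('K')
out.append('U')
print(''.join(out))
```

Execution trace: 'K' (except KeyError) → 'U' (after the try/except). Output: KU

Answer: KU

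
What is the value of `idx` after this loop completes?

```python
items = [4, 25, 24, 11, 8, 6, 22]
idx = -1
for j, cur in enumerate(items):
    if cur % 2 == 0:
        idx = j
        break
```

First even number index in [4, 25, 24, 11, 8, 6, 22]
`idx` takes the values: -1 → 0

Answer: 0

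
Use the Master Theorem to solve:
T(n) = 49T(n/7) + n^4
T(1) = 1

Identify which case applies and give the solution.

a=49, b=7, f(n)=n^4. log_7(49) = 2. Since c=4 > 2 and the regularity condition holds (49(n/7)^4 = (49/7^4)n^4 with 49/7^4 < 1), Case 3 applies: T(n) = Θ(f(n)) = O(n^4).

Answer: O(n^4) - Case 3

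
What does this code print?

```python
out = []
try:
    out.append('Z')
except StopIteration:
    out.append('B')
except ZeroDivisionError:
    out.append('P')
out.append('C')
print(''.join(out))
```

Execution trace: 'Z' (try body, no exception) → 'C' (after the try/except). Output: ZC

Answer: ZC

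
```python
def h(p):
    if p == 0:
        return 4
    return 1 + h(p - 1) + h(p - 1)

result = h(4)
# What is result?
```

h(p) = 1 + 2·h(p-1), h(0)=4. Closed form: (4+1)·2^4 - 1 = 79.

Answer: 79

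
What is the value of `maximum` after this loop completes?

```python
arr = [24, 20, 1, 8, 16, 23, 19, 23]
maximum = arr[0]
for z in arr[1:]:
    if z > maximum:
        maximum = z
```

Maximum of [24, 20, 1, 8, 16, 23, 19, 23]
`maximum` takes the values: 24

Answer: 24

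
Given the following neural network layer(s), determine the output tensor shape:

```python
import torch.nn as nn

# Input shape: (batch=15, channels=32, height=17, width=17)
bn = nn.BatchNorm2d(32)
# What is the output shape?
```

Input: (15, 32, 17, 17) -> Output: (15, 32, 17, 17)

Answer: (15, 32, 17, 17)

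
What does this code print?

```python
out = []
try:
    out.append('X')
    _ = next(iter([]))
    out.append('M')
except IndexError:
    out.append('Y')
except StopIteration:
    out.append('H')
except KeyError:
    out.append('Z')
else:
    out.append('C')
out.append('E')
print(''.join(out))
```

Execution trace: 'X' (try body) → 'H' (except StopIteration) → 'E' (after the try/except). Output: XHE

Answer: XHE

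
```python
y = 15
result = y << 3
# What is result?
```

Trace:
`y = 15` → y = 15
`result = y << 3` → result = 120
So result = 120

Answer: 120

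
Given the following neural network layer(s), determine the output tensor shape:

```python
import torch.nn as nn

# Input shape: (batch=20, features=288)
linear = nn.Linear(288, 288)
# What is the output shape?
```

Input: (20, 288) -> Output: (20, 288)

Answer: (20, 288)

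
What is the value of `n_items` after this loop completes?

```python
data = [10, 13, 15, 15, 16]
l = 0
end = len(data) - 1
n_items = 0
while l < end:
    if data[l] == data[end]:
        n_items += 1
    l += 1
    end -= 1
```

Count matching pairs from ends
`n_items` takes the values: 0

Answer: 0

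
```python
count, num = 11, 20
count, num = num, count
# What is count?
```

Trace:
`count, num = 11, 20` → count = 11; num = 20
`count, num = num, count` → count = 20; num = 11
So count = 20

Answer: 20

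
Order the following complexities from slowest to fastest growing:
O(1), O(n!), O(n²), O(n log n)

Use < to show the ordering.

Ordered by growth rate: O(1) < O(n log n) < O(n²) < O(n!)

Answer: O(1) < O(n log n) < O(n²) < O(n!)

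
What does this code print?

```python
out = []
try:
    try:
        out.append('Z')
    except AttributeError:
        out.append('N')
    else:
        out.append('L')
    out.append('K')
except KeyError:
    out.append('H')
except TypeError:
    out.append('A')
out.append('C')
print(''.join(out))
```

Execution trace: 'Z' (inner try body, no exception) → 'L' (inner else) → 'K' (try body, no exception) → 'C' (after the try/except). Output: ZLKC

Answer: ZLKC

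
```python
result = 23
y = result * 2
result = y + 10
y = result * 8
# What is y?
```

Trace:
`result = 23` → result = 23
`y = result * 2` → y = 46
`result = y + 10` → result = 56
`y = result * 8` → y = 448
So y = 448

Answer: 448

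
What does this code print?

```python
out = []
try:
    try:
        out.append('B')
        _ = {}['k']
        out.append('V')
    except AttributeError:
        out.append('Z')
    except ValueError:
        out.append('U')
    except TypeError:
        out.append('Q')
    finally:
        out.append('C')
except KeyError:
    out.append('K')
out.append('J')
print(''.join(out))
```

Execution trace: 'B' (try body) → 'C' (finally) → 'K' (outer except KeyError) → 'J' (after the try/except). Output: BCKJ

Answer: BCKJ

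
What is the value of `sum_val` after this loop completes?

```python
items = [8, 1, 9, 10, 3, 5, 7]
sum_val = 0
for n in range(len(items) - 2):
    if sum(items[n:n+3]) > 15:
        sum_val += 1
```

Count windows with sum > 15
`sum_val` takes the values: 0 → 1 → 2 → 3 → 4

Answer: 4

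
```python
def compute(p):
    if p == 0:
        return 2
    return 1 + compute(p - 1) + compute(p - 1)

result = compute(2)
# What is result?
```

compute(p) = 1 + 2·compute(p-1), compute(0)=2. Closed form: (2+1)·2^2 - 1 = 11.

Answer: 11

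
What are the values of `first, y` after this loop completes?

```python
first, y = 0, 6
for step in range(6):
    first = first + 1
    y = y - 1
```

first goes 0→6, y goes 6→0
`first, y` takes the values: (0, 6) → (1, 6) → (1, 5) → (2, 5) → (2, 4) → (3, 4) → (3, 3) → (4, 3) → (4, 2) → (5, 2) → (5, 1) → (6, 1) → (6, 0)

Answer: 6, 0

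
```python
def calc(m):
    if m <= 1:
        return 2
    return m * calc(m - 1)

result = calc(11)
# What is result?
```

calc(11) = 11 * 10 * 9 * 8 * 7 * 6 * 5 * 4 * 3 * 2 * 2 = 79833600

Answer: 79833600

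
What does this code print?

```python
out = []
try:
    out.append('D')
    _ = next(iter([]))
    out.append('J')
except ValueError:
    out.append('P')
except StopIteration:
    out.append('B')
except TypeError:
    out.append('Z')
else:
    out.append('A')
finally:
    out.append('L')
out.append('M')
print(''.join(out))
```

Execution trace: 'D' (try body) → 'B' (except StopIteration) → 'L' (finally) → 'M' (after the try/except). Output: DBLM

Answer: DBLM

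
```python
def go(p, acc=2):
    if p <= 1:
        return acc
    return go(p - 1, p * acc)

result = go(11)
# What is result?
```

Accumulator trace (n, acc): (11, 2) -> (10, 22) -> (9, 220) -> (8, 1980) -> (7, 15840) -> (6, 110880) -> (5, 665280) -> (4, 3326400) -> (3, 13305600) -> (2, 39916800) -> (1, 79833600) -> return 79833600

Answer: 79833600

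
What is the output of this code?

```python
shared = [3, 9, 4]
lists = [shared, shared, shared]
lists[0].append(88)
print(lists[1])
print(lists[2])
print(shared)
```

Key concept: list of same reference.
Step by step:
`shared = [3, 9, 4]` → shared = [3, 9, 4]
`lists = [shared, shared, shared]` → lists = [[3, 9, 4], [3, 9, 4], [3, 9, 4]]
`lists[0].append(88)` → shared = [3, 9, 4, 88]; lists = [[3, 9, 4, 88], [3, 9, 4, 88], [3, 9, 4, 88]]
`print(lists[1])` → prints [3, 9, 4, 88]
`print(lists[2])` → prints [3, 9, 4, 88]
`print(shared)` → prints [3, 9, 4, 88]

Answer:
[3, 9, 4, 88]
[3, 9, 4, 88]
[3, 9, 4, 88]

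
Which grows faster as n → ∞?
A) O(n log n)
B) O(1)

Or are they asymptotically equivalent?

O(n log n) vs O(1): Higher order terms dominate.

Answer: A) O(n log n) grows faster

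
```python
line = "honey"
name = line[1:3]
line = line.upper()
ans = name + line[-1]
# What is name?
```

Trace:
`line = "honey"` → line = 'honey'
`name = line[1:3]` → name = 'on'
`line = line.upper()` → line = 'HONEY'
`ans = name + line[-1]` → ans = 'onY'
So name = 'on'

Answer: 'on'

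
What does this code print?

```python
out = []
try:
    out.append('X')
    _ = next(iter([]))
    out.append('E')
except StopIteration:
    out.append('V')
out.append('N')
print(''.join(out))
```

Execution trace: 'X' (try body) → 'V' (except StopIteration) → 'N' (after the try/except). Output: XVN

Answer: XVN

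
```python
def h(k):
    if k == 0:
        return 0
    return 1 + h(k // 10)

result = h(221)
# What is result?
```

Count of digits of 221: 3

Answer: 3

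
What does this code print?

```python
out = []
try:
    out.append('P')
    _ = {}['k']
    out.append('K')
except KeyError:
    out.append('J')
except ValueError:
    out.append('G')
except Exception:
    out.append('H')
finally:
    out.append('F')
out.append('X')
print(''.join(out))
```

Execution trace: 'P' (try body) → 'J' (except KeyError) → 'F' (finally) → 'X' (after the try/except). Output: PJFX

Answer: PJFX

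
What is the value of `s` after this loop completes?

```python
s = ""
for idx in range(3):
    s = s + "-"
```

Repeat '-' 3 times
`s` takes the values: "" → "-" → "--" → "---"

Answer: "---"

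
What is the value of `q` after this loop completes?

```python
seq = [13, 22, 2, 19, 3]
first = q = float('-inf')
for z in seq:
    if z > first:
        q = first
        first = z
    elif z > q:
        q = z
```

Second largest (with repeats) in [13, 22, 2, 19, 3]
`q` takes the values: -inf → 13 → 19

Answer: 19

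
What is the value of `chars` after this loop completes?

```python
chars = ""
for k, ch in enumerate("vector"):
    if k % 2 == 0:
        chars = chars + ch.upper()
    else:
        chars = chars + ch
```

Uppercase even positions in 'vector'
`chars` takes the values: "" → "V" → "Ve" → "VeC" → "VeCt" → "VeCtO" → "VeCtOr"

Answer: "VeCtOr"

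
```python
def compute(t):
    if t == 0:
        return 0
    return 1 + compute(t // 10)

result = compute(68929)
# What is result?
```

Count of digits of 68929: 5

Answer: 5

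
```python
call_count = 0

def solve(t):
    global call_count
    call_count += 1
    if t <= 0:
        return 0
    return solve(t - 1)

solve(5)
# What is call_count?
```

Linear recursion stepping by 1: 6 calls from t=5 down to ≤0.

Answer: 6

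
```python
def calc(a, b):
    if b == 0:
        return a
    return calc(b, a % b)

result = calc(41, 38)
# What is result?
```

calc(41, 38) -> calc(38, 3) -> calc(3, 2) -> calc(2, 1) -> calc(1, 0) -> 1

Answer: 1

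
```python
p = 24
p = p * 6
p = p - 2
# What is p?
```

Trace:
`p = 24` → p = 24
`p = p * 6` → p = 144
`p = p - 2` → p = 142
So p = 142

Answer: 142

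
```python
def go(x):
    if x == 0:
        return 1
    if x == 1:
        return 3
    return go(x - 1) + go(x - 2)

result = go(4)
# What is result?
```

Build up from base cases: go(0)=1, go(1)=3, go(2)=4, go(3)=7, go(4)=11

Answer: 11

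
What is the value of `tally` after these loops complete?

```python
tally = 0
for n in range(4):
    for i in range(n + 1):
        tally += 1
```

Triangle: 1 + 2 + ... + 4
`tally` takes the values: 0 → 1 → 2 → 3 → 4 → 5 → 6 → 7 → 8 → 9 → 10

Answer: 10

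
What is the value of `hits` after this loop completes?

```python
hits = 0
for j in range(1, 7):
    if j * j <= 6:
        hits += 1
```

Count numbers where j² ≤ 6
`hits` takes the values: 0 → 1 → 2

Answer: 2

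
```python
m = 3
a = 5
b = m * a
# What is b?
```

Trace:
`m = 3` → m = 3
`a = 5` → a = 5
`b = m * a` → b = 15
So b = 15

Answer: 15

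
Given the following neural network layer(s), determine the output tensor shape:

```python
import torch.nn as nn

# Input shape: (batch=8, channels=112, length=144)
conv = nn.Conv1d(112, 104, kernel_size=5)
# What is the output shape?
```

Input: (8, 112, 144) -> Output: (8, 104, 140)

Answer: (8, 104, 140)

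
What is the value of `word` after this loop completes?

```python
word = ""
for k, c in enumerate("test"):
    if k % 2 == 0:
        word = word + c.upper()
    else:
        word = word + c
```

Uppercase even positions in 'test'
`word` takes the values: "" → "T" → "Te" → "TeS" → "TeSt"

Answer: "TeSt"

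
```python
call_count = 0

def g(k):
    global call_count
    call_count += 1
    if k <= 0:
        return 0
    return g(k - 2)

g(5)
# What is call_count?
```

Linear recursion stepping by 2: 4 calls from k=5 down to ≤0.

Answer: 4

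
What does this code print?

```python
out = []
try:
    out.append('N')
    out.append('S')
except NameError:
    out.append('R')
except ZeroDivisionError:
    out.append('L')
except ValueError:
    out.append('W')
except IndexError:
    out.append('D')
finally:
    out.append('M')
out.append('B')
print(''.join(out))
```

Execution trace: 'N' (try body) → 'S' (try body, no exception) → 'M' (finally) → 'B' (after the try/except). Output: NSMB

Answer: NSMB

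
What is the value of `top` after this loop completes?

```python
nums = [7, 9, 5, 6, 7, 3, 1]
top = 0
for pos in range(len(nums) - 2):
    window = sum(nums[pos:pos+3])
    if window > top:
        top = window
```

Max sum of 3-element window in [7, 9, 5, 6, 7, 3, 1]
`top` takes the values: 0 → 21

Answer: 21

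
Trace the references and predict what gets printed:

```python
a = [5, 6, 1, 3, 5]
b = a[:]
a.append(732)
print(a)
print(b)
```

Key concept: slice [:] creates copy.
Step by step:
`a = [5, 6, 1, 3, 5]` → a = [5, 6, 1, 3, 5]
`b = a[:]` → b = [5, 6, 1, 3, 5]
`a.append(732)` → a = [5, 6, 1, 3, 5, 732]
`print(a)` → prints [5, 6, 1, 3, 5, 732]
`print(b)` → prints [5, 6, 1, 3, 5]

Answer:
[5, 6, 1, 3, 5, 732]
[5, 6, 1, 3, 5]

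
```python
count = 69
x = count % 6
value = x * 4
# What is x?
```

Trace:
`count = 69` → count = 69
`x = count % 6` → x = 3
`value = x * 4` → value = 12
So x = 3

Answer: 3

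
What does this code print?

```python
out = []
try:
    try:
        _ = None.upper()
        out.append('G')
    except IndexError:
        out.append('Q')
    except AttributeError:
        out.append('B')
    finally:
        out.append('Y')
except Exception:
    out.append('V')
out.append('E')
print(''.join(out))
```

Execution trace: 'B' (inner except AttributeError) → 'Y' (inner finally) → 'E' (after the try/except). Output: BYE

Answer: BYE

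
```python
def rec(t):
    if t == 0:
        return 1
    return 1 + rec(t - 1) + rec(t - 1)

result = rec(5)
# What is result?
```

rec(t) = 1 + 2·rec(t-1), rec(0)=1. Closed form: (1+1)·2^5 - 1 = 63.

Answer: 63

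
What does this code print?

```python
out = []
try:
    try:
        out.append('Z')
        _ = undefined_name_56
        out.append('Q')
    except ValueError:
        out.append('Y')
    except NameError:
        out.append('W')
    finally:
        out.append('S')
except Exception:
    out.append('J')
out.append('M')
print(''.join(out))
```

Execution trace: 'Z' (inner try body) → 'W' (inner except NameError) → 'S' (inner finally) → 'M' (after the try/except). Output: ZWSM

Answer: ZWSM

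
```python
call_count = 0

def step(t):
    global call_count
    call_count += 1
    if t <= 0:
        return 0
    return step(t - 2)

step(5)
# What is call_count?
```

Linear recursion stepping by 2: 4 calls from t=5 down to ≤0.

Answer: 4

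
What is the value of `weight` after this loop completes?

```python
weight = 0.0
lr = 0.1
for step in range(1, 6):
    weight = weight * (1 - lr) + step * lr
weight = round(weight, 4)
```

Moving average with lr=0.1
`weight` takes the values: 0.0 → 0.1 → 0.29 → 0.561 → 0.9049 → 1.31441 → 1.3144

Answer: 1.3144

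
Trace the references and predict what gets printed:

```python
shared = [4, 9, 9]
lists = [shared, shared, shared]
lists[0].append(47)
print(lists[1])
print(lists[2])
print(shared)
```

Key concept: list of same reference.
Step by step:
`shared = [4, 9, 9]` → shared = [4, 9, 9]
`lists = [shared, shared, shared]` → lists = [[4, 9, 9], [4, 9, 9], [4, 9, 9]]
`lists[0].append(47)` → shared = [4, 9, 9, 47]; lists = [[4, 9, 9, 47], [4, 9, 9, 47], [4, 9, 9, 47]]
`print(lists[1])` → prints [4, 9, 9, 47]
`print(lists[2])` → prints [4, 9, 9, 47]
`print(shared)` → prints [4, 9, 9, 47]

Answer:
[4, 9, 9, 47]
[4, 9, 9, 47]
[4, 9, 9, 47]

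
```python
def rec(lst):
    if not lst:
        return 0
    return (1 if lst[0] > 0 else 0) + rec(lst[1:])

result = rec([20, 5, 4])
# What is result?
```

Count of positive elements in [20, 5, 4] = 3

Answer: 3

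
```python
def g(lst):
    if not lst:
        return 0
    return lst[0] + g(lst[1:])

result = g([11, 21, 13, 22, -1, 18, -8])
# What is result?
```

11 + 21 + 13 + 22 + (-1) + 18 + (-8) + 0 = 76

Answer: 76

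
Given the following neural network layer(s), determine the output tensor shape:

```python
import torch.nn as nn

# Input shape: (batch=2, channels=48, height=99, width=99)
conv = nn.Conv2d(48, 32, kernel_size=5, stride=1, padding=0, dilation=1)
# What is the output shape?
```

Input: (2, 48, 99, 99) -> Output: (2, 32, 95, 95)

Answer: (2, 32, 95, 95)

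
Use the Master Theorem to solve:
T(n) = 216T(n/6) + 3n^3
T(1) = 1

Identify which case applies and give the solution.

a=216, b=6, f(n)=3n^3. log_6(216) = 3. Since c=3 = 3, Case 2 applies: T(n) = Θ(n^log_b(a) · log n) = O(n^3 log n).

Answer: O(n^3 log n) - Case 2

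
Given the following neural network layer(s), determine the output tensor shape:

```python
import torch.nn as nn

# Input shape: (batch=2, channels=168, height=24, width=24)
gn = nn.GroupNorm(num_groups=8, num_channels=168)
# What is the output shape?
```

Input: (2, 168, 24, 24) -> Output: (2, 168, 24, 24)

Answer: (2, 168, 24, 24)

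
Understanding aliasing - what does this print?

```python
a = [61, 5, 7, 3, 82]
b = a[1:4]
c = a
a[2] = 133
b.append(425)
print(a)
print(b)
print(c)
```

Key concept: slice vs alias.
Step by step:
`a = [61, 5, 7, 3, 82]` → a = [61, 5, 7, 3, 82]
`b = a[1:4]` → b = [5, 7, 3]
`c = a` → c = [61, 5, 7, 3, 82] (same object as a)
`a[2] = 133` → a = [61, 5, 133, 3, 82] (same object as c); c = [61, 5, 133, 3, 82] (same object as a)
`b.append(425)` → b = [5, 7, 3, 425]
`print(a)` → prints [61, 5, 133, 3, 82]
`print(b)` → prints [5, 7, 3, 425]
`print(c)` → prints [61, 5, 133, 3, 82]

Answer:
[61, 5, 133, 3, 82]
[5, 7, 3, 425]
[61, 5, 133, 3, 82]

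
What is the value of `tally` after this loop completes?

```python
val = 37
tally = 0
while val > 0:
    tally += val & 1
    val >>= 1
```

Count set bits in 37 (binary: 0b100101)
`tally` takes the values: 0 → 1 → 2 → 3

Answer: 3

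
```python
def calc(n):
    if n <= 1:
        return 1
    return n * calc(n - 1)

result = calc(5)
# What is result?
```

calc(5) = 5 * 4 * 3 * 2 * 1 = 120

Answer: 120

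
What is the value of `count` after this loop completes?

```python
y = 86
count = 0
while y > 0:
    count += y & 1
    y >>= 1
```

Count set bits in 86 (binary: 0b1010110)
`count` takes the values: 0 → 1 → 2 → 3 → 4

Answer: 4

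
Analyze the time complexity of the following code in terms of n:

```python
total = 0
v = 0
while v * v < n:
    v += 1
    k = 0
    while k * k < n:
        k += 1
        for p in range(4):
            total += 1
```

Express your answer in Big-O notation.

Each loop level contributes: √n × √n × 1. Multiplying the contributions gives O(n).

Answer: O(n)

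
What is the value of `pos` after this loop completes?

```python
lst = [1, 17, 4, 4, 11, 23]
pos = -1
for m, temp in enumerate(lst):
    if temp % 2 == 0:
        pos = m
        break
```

First even number index in [1, 17, 4, 4, 11, 23]
`pos` takes the values: -1 → 2

Answer: 2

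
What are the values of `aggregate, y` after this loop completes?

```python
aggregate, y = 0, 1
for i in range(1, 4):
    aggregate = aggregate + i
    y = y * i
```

Sum and factorial of 1 to 3
`aggregate, y` takes the values: (0, 1) → (1, 1) → (3, 1) → (3, 2) → (6, 2) → (6, 6)

Answer: 6, 6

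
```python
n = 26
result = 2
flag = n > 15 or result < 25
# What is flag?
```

Trace:
`n = 26` → n = 26
`result = 2` → result = 2
`flag = n > 15 or result < 25` → flag = True
So flag = True

Answer: True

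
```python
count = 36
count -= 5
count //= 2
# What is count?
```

Trace:
`count = 36` → count = 36
`count -= 5` → count = 31
`count //= 2` → count = 15
So count = 15

Answer: 15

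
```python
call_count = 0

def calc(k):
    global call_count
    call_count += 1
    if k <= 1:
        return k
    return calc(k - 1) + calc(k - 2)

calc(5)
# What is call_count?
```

Calls(k) = 1 + Calls(k-1) + Calls(k-2); Calls(0)=Calls(1)=1. For k=5 this gives 15.

Answer: 15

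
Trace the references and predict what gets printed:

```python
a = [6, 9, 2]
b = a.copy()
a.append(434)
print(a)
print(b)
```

Key concept: list.copy() creates independent copy.
Step by step:
`a = [6, 9, 2]` → a = [6, 9, 2]
`b = a.copy()` → b = [6, 9, 2]
`a.append(434)` → a = [6, 9, 2, 434]
`print(a)` → prints [6, 9, 2, 434]
`print(b)` → prints [6, 9, 2]

Answer:
[6, 9, 2, 434]
[6, 9, 2]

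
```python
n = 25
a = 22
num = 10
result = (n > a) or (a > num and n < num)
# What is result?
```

Trace:
`n = 25` → n = 25
`a = 22` → a = 22
`num = 10` → num = 10
`result = (n > a) or (a > num and n < num)` → result = True
So result = True

Answer: True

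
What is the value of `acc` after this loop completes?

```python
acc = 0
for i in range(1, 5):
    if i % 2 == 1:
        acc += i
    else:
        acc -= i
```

Add odd, subtract even
`acc` takes the values: 0 → 1 → -1 → 2 → -2

Answer: -2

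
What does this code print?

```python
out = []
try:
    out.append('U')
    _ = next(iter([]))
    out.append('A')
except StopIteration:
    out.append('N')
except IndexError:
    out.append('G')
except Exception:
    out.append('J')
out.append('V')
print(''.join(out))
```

Execution trace: 'U' (try body) → 'N' (except StopIteration) → 'V' (after the try/except). Output: UNV

Answer: UNV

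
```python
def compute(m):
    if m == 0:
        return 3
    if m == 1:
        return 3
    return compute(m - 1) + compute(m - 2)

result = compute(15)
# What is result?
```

Build up from base cases: compute(0)=3, compute(1)=3, compute(2)=6, compute(3)=9, compute(4)=15, compute(5)=24, compute(6)=39, ..., compute(15)=2961

Answer: 2961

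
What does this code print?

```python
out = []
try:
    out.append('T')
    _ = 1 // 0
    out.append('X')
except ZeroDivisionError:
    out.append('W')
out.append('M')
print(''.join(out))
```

Execution trace: 'T' (try body) → 'W' (except ZeroDivisionError) → 'M' (after the try/except). Output: TWM

Answer: TWM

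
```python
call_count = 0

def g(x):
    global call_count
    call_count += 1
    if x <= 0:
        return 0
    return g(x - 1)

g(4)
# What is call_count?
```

Linear recursion stepping by 1: 5 calls from x=4 down to ≤0.

Answer: 5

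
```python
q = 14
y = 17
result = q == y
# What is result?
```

Trace:
`q = 14` → q = 14
`y = 17` → y = 17
`result = q == y` → result = False
So result = False

Answer: False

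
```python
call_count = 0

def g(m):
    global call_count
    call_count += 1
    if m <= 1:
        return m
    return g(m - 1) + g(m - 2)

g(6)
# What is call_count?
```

Calls(m) = 1 + Calls(m-1) + Calls(m-2); Calls(0)=Calls(1)=1. For m=6 this gives 25.

Answer: 25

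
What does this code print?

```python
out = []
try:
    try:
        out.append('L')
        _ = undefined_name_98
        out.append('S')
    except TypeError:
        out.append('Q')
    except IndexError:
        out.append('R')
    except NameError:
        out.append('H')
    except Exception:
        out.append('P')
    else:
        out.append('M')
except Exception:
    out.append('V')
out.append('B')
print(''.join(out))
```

Execution trace: 'L' (inner try body) → 'H' (inner except NameError) → 'B' (after the try/except). Output: LHB

Answer: LHB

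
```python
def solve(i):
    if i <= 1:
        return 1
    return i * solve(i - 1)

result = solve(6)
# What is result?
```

solve(6) = 6 * 5 * 4 * 3 * 2 * 1 = 720

Answer: 720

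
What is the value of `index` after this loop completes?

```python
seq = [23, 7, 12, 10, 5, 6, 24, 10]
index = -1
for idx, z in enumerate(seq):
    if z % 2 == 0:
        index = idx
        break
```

First even number index in [23, 7, 12, 10, 5, 6, 24, 10]
`index` takes the values: -1 → 2

Answer: 2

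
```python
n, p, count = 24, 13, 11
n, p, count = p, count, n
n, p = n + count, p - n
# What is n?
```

Trace:
`n, p, count = 24, 13, 11` → n = 24; p = 13; count = 11
`n, p, count = p, count, n` → n = 13; p = 11; count = 24
`n, p = n + count, p - n` → n = 37; p = -2
So n = 37

Answer: 37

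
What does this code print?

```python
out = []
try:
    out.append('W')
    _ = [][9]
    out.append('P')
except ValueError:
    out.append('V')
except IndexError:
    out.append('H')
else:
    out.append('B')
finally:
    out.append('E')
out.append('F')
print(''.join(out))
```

Execution trace: 'W' (try body) → 'H' (except IndexError) → 'E' (finally) → 'F' (after the try/except). Output: WHEF

Answer: WHEF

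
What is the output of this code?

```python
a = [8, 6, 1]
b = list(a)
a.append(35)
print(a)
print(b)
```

Key concept: list() constructor creates copy.
Step by step:
`a = [8, 6, 1]` → a = [8, 6, 1]
`b = list(a)` → b = [8, 6, 1]
`a.append(35)` → a = [8, 6, 1, 35]
`print(a)` → prints [8, 6, 1, 35]
`print(b)` → prints [8, 6, 1]

Answer:
[8, 6, 1, 35]
[8, 6, 1]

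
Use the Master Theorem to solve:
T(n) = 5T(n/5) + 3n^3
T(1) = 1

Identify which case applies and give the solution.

a=5, b=5, f(n)=3n^3. log_5(5) = 1. Since c=3 > 1 and the regularity condition holds (5(n/5)^3 = (5/5^3)n^3 with 5/5^3 < 1), Case 3 applies: T(n) = Θ(f(n)) = O(n^3).

Answer: O(n^3) - Case 3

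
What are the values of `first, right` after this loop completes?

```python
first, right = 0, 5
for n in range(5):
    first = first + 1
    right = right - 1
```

first goes 0→5, right goes 5→0
`first, right` takes the values: (0, 5) → (1, 5) → (1, 4) → (2, 4) → (2, 3) → (3, 3) → (3, 2) → (4, 2) → (4, 1) → (5, 1) → (5, 0)

Answer: 5, 0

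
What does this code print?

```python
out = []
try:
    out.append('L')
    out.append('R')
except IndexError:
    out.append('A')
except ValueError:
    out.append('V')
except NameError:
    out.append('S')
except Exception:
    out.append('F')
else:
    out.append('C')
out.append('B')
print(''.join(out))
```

Execution trace: 'L' (try body) → 'R' (try body, no exception) → 'C' (else) → 'B' (after the try/except). Output: LRCB

Answer: LRCB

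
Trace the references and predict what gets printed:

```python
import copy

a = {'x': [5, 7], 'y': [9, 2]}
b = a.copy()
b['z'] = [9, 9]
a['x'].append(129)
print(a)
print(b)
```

Key concept: shallow copy of dict with mutable values.
Step by step:
`a = {'x': [5, 7], 'y': [9, 2]}` → a = {'x': [5, 7], 'y': [9, 2]}
`b = a.copy()` → b = {'x': [5, 7], 'y': [9, 2]}
`b['z'] = [9, 9]` → b = {'x': [5, 7], 'y': [9, 2], 'z': [9, 9]}
`a['x'].append(129)` → a = {'x': [5, 7, 129], 'y': [9, 2]}; b = {'x': [5, 7, 129], 'y': [9, 2], 'z': [9, 9]}
`print(a)` → prints {'x': [5, 7, 129], 'y': [9, 2]}
`print(b)` → prints {'x': [5, 7, 129], 'y': [9, 2], 'z': [9, 9]}

Answer:
{'x': [5, 7, 129], 'y': [9, 2]}
{'x': [5, 7, 129], 'y': [9, 2], 'z': [9, 9]}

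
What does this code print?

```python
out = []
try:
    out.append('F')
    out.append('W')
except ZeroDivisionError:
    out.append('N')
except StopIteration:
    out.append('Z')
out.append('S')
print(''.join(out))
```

Execution trace: 'F' (try body) → 'W' (try body, no exception) → 'S' (after the try/except). Output: FWS

Answer: FWS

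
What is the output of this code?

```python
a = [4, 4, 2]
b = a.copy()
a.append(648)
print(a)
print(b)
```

Key concept: list.copy() creates independent copy.
Step by step:
`a = [4, 4, 2]` → a = [4, 4, 2]
`b = a.copy()` → b = [4, 4, 2]
`a.append(648)` → a = [4, 4, 2, 648]
`print(a)` → prints [4, 4, 2, 648]
`print(b)` → prints [4, 4, 2]

Answer:
[4, 4, 2, 648]
[4, 4, 2]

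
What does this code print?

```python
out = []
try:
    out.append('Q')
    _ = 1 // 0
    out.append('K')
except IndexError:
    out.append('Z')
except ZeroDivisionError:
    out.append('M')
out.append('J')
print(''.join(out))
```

Execution trace: 'Q' (try body) → 'M' (except ZeroDivisionError) → 'J' (after the try/except). Output: QMJ

Answer: QMJ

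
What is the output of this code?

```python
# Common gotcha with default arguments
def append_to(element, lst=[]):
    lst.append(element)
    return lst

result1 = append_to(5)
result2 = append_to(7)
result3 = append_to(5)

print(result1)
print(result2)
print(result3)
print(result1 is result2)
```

Key concept: mutable default argument gotcha.
Step by step:
`result1 = append_to(5)` → result1 = [5]
`result2 = append_to(7)` → result1 = [5, 7] (same object as result2); result2 = [5, 7] (same object as result1)
`result3 = append_to(5)` → result1 = [5, 7, 5] (same object as result2, result3); result2 = [5, 7, 5] (same object as result1, result3); result3 = [5, 7, 5] (same object as result1, result2)
`print(result1)` → prints [5, 7, 5]
`print(result2)` → prints [5, 7, 5]
`print(result3)` → prints [5, 7, 5]
`print(result1 is result2)` → prints True

Answer:
[5, 7, 5]
[5, 7, 5]
[5, 7, 5]
True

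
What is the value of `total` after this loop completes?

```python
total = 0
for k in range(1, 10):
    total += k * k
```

Sum of squares 1² to 9² = 285
`total` takes the values: 0 → 1 → 5 → 14 → 30 → 55 → 91 → 140 → 204 → 285

Answer: 285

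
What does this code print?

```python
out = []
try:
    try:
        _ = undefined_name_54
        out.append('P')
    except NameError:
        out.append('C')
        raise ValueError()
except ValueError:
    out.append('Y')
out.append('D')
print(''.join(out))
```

Execution trace: 'C' (inner except NameError) → 'Y' (outer except ValueError) → 'D' (after the try/except). Output: CYD

Answer: CYD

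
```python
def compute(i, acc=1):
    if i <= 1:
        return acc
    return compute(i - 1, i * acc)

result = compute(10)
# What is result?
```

Accumulator trace (n, acc): (10, 1) -> (9, 10) -> (8, 90) -> (7, 720) -> (6, 5040) -> (5, 30240) -> (4, 151200) -> (3, 604800) -> (2, 1814400) -> (1, 3628800) -> return 3628800

Answer: 3628800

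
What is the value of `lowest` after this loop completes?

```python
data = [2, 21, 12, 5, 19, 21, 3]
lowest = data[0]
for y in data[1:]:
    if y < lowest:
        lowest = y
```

Minimum of [2, 21, 12, 5, 19, 21, 3]
`lowest` takes the values: 2

Answer: 2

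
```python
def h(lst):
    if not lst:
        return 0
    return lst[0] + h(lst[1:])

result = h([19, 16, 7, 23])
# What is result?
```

19 + 16 + 7 + 23 + 0 = 65

Answer: 65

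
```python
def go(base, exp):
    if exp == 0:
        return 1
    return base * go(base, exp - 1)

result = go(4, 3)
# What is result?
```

go(4, 3) = 4 * 4 * 4 = 64

Answer: 64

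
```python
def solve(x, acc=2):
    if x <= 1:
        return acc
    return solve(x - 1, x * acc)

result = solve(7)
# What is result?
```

Accumulator trace (n, acc): (7, 2) -> (6, 14) -> (5, 84) -> (4, 420) -> (3, 1680) -> (2, 5040) -> (1, 10080) -> return 10080

Answer: 10080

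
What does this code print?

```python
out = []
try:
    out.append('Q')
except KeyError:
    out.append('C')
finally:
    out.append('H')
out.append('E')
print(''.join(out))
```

Execution trace: 'Q' (try body, no exception) → 'H' (finally) → 'E' (after the try/except). Output: QHE

Answer: QHE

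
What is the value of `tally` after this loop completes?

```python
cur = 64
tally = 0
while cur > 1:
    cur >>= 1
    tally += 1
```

Count right shifts until 1
`tally` takes the values: 0 → 1 → 2 → 3 → 4 → 5 → 6

Answer: 6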